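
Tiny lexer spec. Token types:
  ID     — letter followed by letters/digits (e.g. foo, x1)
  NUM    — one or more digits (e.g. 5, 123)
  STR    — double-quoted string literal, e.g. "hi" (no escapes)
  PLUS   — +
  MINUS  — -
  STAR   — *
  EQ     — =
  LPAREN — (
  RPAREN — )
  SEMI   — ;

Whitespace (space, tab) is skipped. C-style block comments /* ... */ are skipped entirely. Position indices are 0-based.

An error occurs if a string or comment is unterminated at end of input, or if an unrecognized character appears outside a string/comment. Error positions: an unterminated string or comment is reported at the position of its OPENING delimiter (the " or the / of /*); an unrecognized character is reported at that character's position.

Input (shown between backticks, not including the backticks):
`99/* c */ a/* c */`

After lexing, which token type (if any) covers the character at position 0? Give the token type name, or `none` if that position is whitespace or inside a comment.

pos=0: emit NUM '99' (now at pos=2)
pos=2: enter COMMENT mode (saw '/*')
exit COMMENT mode (now at pos=9)
pos=10: emit ID 'a' (now at pos=11)
pos=11: enter COMMENT mode (saw '/*')
exit COMMENT mode (now at pos=18)
DONE. 2 tokens: [NUM, ID]
Position 0: char is '9' -> NUM

Answer: NUM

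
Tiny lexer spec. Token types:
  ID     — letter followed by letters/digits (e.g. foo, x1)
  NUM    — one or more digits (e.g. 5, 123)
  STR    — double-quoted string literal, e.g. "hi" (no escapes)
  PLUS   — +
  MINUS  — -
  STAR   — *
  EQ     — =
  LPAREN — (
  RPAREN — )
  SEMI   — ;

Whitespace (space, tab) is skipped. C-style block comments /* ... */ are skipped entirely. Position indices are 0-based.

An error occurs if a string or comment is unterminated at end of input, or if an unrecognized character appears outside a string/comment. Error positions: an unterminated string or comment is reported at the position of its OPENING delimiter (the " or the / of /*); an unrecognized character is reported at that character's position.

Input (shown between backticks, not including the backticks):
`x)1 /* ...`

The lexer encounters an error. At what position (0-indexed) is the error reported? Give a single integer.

pos=0: emit ID 'x' (now at pos=1)
pos=1: emit RPAREN ')'
pos=2: emit NUM '1' (now at pos=3)
pos=4: enter COMMENT mode (saw '/*')
pos=4: ERROR — unterminated comment (reached EOF)

Answer: 4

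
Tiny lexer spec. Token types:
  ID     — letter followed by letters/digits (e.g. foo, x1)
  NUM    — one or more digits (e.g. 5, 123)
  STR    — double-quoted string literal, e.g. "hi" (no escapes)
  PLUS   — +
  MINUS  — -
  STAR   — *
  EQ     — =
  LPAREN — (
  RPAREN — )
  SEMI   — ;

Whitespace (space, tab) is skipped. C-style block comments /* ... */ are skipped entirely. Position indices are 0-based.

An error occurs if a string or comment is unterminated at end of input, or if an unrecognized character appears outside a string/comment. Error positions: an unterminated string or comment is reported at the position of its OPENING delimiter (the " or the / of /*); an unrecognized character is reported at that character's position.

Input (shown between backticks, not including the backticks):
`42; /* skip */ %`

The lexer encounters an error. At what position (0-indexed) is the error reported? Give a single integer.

pos=0: emit NUM '42' (now at pos=2)
pos=2: emit SEMI ';'
pos=4: enter COMMENT mode (saw '/*')
exit COMMENT mode (now at pos=14)
pos=15: ERROR — unrecognized char '%'

Answer: 15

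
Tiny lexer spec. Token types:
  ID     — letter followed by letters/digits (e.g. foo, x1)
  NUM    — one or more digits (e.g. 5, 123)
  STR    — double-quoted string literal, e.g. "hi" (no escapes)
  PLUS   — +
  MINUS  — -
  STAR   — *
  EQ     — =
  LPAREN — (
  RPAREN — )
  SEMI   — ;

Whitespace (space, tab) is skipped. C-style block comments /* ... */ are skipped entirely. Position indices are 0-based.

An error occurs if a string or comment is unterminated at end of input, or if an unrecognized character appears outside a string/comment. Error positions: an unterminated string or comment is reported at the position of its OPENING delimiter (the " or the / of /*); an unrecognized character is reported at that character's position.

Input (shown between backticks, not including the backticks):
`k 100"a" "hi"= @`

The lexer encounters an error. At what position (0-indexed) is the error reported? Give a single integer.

Answer: 15

Derivation:
pos=0: emit ID 'k' (now at pos=1)
pos=2: emit NUM '100' (now at pos=5)
pos=5: enter STRING mode
pos=5: emit STR "a" (now at pos=8)
pos=9: enter STRING mode
pos=9: emit STR "hi" (now at pos=13)
pos=13: emit EQ '='
pos=15: ERROR — unrecognized char '@'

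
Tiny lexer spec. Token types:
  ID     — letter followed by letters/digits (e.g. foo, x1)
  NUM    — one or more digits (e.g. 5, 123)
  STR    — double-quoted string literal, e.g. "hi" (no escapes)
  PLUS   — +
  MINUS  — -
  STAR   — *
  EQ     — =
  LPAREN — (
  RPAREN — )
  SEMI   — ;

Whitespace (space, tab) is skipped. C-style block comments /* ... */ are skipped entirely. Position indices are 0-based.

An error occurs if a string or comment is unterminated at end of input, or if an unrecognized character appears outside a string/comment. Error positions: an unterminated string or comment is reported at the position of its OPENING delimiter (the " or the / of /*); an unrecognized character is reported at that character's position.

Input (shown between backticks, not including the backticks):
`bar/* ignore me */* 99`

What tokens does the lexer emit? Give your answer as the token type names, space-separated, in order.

Answer: ID STAR NUM

Derivation:
pos=0: emit ID 'bar' (now at pos=3)
pos=3: enter COMMENT mode (saw '/*')
exit COMMENT mode (now at pos=18)
pos=18: emit STAR '*'
pos=20: emit NUM '99' (now at pos=22)
DONE. 3 tokens: [ID, STAR, NUM]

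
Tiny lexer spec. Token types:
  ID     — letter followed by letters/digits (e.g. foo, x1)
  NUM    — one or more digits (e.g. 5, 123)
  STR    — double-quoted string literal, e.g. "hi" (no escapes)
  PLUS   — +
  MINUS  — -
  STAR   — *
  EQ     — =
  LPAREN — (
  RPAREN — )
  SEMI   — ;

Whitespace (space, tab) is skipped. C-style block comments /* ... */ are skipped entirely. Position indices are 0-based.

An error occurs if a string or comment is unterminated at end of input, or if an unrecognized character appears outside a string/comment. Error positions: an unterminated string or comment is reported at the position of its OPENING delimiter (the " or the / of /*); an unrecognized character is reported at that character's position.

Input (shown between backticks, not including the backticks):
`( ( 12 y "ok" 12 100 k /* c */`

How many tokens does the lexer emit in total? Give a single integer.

pos=0: emit LPAREN '('
pos=2: emit LPAREN '('
pos=4: emit NUM '12' (now at pos=6)
pos=7: emit ID 'y' (now at pos=8)
pos=9: enter STRING mode
pos=9: emit STR "ok" (now at pos=13)
pos=14: emit NUM '12' (now at pos=16)
pos=17: emit NUM '100' (now at pos=20)
pos=21: emit ID 'k' (now at pos=22)
pos=23: enter COMMENT mode (saw '/*')
exit COMMENT mode (now at pos=30)
DONE. 8 tokens: [LPAREN, LPAREN, NUM, ID, STR, NUM, NUM, ID]

Answer: 8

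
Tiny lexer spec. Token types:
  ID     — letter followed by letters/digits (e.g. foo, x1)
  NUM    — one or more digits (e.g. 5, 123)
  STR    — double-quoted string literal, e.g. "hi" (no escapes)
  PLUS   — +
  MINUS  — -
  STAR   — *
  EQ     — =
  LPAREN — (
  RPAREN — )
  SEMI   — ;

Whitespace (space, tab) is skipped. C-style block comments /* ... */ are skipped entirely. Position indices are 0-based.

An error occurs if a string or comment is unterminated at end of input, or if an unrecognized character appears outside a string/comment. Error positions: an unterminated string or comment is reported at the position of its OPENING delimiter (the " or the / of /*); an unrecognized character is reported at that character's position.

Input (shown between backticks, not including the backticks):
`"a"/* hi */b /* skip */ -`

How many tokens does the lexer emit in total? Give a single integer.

pos=0: enter STRING mode
pos=0: emit STR "a" (now at pos=3)
pos=3: enter COMMENT mode (saw '/*')
exit COMMENT mode (now at pos=11)
pos=11: emit ID 'b' (now at pos=12)
pos=13: enter COMMENT mode (saw '/*')
exit COMMENT mode (now at pos=23)
pos=24: emit MINUS '-'
DONE. 3 tokens: [STR, ID, MINUS]

Answer: 3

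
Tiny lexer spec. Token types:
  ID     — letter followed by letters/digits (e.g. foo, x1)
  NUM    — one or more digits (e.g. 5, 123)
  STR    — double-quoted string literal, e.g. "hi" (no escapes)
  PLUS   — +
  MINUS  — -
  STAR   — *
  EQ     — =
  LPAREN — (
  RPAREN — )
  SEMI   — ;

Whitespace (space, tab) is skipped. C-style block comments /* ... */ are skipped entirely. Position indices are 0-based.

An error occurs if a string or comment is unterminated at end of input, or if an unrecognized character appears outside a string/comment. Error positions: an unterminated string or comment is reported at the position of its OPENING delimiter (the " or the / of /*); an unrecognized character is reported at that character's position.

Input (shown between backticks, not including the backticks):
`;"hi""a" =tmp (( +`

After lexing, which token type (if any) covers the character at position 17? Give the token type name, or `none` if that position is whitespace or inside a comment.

Answer: PLUS

Derivation:
pos=0: emit SEMI ';'
pos=1: enter STRING mode
pos=1: emit STR "hi" (now at pos=5)
pos=5: enter STRING mode
pos=5: emit STR "a" (now at pos=8)
pos=9: emit EQ '='
pos=10: emit ID 'tmp' (now at pos=13)
pos=14: emit LPAREN '('
pos=15: emit LPAREN '('
pos=17: emit PLUS '+'
DONE. 8 tokens: [SEMI, STR, STR, EQ, ID, LPAREN, LPAREN, PLUS]
Position 17: char is '+' -> PLUS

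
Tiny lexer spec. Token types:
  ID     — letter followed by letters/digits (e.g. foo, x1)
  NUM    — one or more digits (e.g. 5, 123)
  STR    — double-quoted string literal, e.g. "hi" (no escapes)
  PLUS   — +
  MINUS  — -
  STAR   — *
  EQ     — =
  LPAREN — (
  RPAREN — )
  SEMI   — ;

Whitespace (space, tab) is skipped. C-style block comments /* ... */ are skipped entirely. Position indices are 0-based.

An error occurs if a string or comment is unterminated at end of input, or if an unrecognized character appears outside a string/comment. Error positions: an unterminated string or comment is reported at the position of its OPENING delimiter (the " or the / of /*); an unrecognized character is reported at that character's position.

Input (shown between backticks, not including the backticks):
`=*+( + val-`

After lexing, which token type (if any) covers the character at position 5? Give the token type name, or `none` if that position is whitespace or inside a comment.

pos=0: emit EQ '='
pos=1: emit STAR '*'
pos=2: emit PLUS '+'
pos=3: emit LPAREN '('
pos=5: emit PLUS '+'
pos=7: emit ID 'val' (now at pos=10)
pos=10: emit MINUS '-'
DONE. 7 tokens: [EQ, STAR, PLUS, LPAREN, PLUS, ID, MINUS]
Position 5: char is '+' -> PLUS

Answer: PLUS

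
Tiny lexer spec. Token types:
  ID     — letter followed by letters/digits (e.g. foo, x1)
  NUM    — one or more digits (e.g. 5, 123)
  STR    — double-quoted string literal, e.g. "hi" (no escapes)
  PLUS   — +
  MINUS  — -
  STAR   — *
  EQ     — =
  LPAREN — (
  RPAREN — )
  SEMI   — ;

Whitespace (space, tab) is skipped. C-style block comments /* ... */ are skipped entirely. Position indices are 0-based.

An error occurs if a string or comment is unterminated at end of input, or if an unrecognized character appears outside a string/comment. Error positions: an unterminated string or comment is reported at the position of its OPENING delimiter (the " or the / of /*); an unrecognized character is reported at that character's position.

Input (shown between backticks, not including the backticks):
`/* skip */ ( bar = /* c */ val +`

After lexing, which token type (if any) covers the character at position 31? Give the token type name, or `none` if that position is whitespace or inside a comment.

pos=0: enter COMMENT mode (saw '/*')
exit COMMENT mode (now at pos=10)
pos=11: emit LPAREN '('
pos=13: emit ID 'bar' (now at pos=16)
pos=17: emit EQ '='
pos=19: enter COMMENT mode (saw '/*')
exit COMMENT mode (now at pos=26)
pos=27: emit ID 'val' (now at pos=30)
pos=31: emit PLUS '+'
DONE. 5 tokens: [LPAREN, ID, EQ, ID, PLUS]
Position 31: char is '+' -> PLUS

Answer: PLUS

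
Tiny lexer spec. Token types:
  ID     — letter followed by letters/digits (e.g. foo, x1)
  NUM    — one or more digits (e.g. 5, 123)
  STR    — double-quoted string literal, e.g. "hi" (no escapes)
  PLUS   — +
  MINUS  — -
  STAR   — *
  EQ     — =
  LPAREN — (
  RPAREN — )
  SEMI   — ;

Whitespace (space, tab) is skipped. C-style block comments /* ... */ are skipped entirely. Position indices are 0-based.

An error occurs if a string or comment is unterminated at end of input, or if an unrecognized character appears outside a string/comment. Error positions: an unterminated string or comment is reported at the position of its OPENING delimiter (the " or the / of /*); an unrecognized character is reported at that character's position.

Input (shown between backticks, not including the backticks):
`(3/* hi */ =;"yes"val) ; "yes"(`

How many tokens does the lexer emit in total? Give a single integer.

pos=0: emit LPAREN '('
pos=1: emit NUM '3' (now at pos=2)
pos=2: enter COMMENT mode (saw '/*')
exit COMMENT mode (now at pos=10)
pos=11: emit EQ '='
pos=12: emit SEMI ';'
pos=13: enter STRING mode
pos=13: emit STR "yes" (now at pos=18)
pos=18: emit ID 'val' (now at pos=21)
pos=21: emit RPAREN ')'
pos=23: emit SEMI ';'
pos=25: enter STRING mode
pos=25: emit STR "yes" (now at pos=30)
pos=30: emit LPAREN '('
DONE. 10 tokens: [LPAREN, NUM, EQ, SEMI, STR, ID, RPAREN, SEMI, STR, LPAREN]

Answer: 10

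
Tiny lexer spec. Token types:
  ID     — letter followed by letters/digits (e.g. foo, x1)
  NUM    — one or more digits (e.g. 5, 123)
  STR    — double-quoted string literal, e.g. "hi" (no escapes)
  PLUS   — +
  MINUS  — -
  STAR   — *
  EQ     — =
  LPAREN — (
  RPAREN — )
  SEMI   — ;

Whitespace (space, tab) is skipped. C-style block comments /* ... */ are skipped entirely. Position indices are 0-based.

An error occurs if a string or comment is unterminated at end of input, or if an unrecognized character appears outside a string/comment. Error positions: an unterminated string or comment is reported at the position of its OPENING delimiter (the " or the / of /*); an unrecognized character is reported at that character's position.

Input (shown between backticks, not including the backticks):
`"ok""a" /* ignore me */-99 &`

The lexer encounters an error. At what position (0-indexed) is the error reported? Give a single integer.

Answer: 27

Derivation:
pos=0: enter STRING mode
pos=0: emit STR "ok" (now at pos=4)
pos=4: enter STRING mode
pos=4: emit STR "a" (now at pos=7)
pos=8: enter COMMENT mode (saw '/*')
exit COMMENT mode (now at pos=23)
pos=23: emit MINUS '-'
pos=24: emit NUM '99' (now at pos=26)
pos=27: ERROR — unrecognized char '&'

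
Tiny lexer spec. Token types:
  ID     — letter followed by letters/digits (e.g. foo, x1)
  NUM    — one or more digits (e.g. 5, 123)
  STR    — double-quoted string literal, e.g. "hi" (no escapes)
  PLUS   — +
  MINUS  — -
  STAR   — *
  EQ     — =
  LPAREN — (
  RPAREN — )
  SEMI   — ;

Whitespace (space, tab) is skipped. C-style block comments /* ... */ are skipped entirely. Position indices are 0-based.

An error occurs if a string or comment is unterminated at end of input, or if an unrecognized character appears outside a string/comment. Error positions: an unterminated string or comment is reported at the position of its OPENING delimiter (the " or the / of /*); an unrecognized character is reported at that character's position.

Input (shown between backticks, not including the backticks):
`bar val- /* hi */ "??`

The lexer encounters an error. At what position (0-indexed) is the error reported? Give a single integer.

pos=0: emit ID 'bar' (now at pos=3)
pos=4: emit ID 'val' (now at pos=7)
pos=7: emit MINUS '-'
pos=9: enter COMMENT mode (saw '/*')
exit COMMENT mode (now at pos=17)
pos=18: enter STRING mode
pos=18: ERROR — unterminated string

Answer: 18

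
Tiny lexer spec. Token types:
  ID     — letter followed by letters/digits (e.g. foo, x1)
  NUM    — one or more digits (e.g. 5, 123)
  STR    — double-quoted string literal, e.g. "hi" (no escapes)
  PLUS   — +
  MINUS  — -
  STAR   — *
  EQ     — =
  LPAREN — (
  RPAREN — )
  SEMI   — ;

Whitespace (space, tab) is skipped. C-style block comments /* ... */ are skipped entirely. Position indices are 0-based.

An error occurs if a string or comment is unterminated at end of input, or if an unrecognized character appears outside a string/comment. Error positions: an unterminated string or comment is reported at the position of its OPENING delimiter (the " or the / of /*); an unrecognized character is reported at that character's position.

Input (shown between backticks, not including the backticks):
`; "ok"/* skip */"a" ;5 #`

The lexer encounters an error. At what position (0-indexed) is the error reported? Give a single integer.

pos=0: emit SEMI ';'
pos=2: enter STRING mode
pos=2: emit STR "ok" (now at pos=6)
pos=6: enter COMMENT mode (saw '/*')
exit COMMENT mode (now at pos=16)
pos=16: enter STRING mode
pos=16: emit STR "a" (now at pos=19)
pos=20: emit SEMI ';'
pos=21: emit NUM '5' (now at pos=22)
pos=23: ERROR — unrecognized char '#'

Answer: 23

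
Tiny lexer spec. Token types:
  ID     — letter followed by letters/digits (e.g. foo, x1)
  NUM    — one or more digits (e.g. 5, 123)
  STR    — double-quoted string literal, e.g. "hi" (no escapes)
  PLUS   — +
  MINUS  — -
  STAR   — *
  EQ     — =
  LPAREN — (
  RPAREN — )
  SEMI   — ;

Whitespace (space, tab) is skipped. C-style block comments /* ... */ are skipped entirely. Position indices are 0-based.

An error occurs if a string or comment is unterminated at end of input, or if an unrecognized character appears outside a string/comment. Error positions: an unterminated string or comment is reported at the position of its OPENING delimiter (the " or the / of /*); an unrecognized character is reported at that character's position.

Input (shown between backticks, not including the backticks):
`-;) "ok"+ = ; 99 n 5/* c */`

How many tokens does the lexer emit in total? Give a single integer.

Answer: 10

Derivation:
pos=0: emit MINUS '-'
pos=1: emit SEMI ';'
pos=2: emit RPAREN ')'
pos=4: enter STRING mode
pos=4: emit STR "ok" (now at pos=8)
pos=8: emit PLUS '+'
pos=10: emit EQ '='
pos=12: emit SEMI ';'
pos=14: emit NUM '99' (now at pos=16)
pos=17: emit ID 'n' (now at pos=18)
pos=19: emit NUM '5' (now at pos=20)
pos=20: enter COMMENT mode (saw '/*')
exit COMMENT mode (now at pos=27)
DONE. 10 tokens: [MINUS, SEMI, RPAREN, STR, PLUS, EQ, SEMI, NUM, ID, NUM]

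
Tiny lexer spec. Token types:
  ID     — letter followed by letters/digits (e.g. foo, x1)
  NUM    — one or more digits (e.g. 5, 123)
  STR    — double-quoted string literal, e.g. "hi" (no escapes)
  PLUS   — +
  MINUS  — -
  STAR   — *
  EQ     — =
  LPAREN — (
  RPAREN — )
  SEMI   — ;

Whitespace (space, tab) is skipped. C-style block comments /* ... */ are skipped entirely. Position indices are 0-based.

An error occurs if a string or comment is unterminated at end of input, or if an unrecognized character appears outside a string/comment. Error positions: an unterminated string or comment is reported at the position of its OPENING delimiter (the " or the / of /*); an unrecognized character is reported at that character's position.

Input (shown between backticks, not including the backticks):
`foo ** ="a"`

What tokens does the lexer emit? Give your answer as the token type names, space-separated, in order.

Answer: ID STAR STAR EQ STR

Derivation:
pos=0: emit ID 'foo' (now at pos=3)
pos=4: emit STAR '*'
pos=5: emit STAR '*'
pos=7: emit EQ '='
pos=8: enter STRING mode
pos=8: emit STR "a" (now at pos=11)
DONE. 5 tokens: [ID, STAR, STAR, EQ, STR]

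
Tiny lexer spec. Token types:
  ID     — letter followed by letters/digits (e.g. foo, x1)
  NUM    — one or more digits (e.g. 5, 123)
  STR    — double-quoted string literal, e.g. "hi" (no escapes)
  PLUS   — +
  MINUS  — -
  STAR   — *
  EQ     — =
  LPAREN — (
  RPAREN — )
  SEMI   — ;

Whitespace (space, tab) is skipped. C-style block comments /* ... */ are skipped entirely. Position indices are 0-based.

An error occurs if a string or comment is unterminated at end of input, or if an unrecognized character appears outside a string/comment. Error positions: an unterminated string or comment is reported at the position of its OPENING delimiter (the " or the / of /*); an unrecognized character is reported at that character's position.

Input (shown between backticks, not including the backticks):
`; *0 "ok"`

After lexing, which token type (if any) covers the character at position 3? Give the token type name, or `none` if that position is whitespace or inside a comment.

Answer: NUM

Derivation:
pos=0: emit SEMI ';'
pos=2: emit STAR '*'
pos=3: emit NUM '0' (now at pos=4)
pos=5: enter STRING mode
pos=5: emit STR "ok" (now at pos=9)
DONE. 4 tokens: [SEMI, STAR, NUM, STR]
Position 3: char is '0' -> NUM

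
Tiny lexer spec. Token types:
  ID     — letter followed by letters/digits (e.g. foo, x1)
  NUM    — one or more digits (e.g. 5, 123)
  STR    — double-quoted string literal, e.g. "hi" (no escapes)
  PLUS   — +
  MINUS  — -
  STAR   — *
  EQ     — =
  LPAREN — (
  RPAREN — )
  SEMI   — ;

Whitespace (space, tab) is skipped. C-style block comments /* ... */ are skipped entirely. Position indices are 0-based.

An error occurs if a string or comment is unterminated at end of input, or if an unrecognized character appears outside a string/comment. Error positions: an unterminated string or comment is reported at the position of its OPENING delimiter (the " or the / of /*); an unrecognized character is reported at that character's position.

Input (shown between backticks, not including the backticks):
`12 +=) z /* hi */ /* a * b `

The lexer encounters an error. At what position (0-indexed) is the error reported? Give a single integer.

Answer: 18

Derivation:
pos=0: emit NUM '12' (now at pos=2)
pos=3: emit PLUS '+'
pos=4: emit EQ '='
pos=5: emit RPAREN ')'
pos=7: emit ID 'z' (now at pos=8)
pos=9: enter COMMENT mode (saw '/*')
exit COMMENT mode (now at pos=17)
pos=18: enter COMMENT mode (saw '/*')
pos=18: ERROR — unterminated comment (reached EOF)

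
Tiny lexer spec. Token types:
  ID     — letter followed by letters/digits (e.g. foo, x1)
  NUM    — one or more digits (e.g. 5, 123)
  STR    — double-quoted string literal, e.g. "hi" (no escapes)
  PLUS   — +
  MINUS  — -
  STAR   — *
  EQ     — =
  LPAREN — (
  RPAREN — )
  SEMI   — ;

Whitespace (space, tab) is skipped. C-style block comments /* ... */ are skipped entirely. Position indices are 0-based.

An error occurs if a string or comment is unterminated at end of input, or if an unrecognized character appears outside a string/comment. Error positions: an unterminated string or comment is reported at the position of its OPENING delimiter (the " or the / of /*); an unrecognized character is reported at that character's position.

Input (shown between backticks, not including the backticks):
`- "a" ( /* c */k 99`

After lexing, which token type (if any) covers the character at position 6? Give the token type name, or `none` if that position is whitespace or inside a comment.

pos=0: emit MINUS '-'
pos=2: enter STRING mode
pos=2: emit STR "a" (now at pos=5)
pos=6: emit LPAREN '('
pos=8: enter COMMENT mode (saw '/*')
exit COMMENT mode (now at pos=15)
pos=15: emit ID 'k' (now at pos=16)
pos=17: emit NUM '99' (now at pos=19)
DONE. 5 tokens: [MINUS, STR, LPAREN, ID, NUM]
Position 6: char is '(' -> LPAREN

Answer: LPAREN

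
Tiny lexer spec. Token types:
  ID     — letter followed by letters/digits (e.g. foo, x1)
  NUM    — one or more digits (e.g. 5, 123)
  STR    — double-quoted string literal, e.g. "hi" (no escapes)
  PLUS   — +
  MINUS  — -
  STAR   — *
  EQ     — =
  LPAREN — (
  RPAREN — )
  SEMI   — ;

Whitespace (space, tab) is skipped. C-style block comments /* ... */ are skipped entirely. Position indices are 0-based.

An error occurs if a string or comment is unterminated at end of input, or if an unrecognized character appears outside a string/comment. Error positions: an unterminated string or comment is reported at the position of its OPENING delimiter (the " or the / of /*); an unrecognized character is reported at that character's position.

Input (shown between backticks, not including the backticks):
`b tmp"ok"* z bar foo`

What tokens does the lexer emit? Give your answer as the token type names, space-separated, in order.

Answer: ID ID STR STAR ID ID ID

Derivation:
pos=0: emit ID 'b' (now at pos=1)
pos=2: emit ID 'tmp' (now at pos=5)
pos=5: enter STRING mode
pos=5: emit STR "ok" (now at pos=9)
pos=9: emit STAR '*'
pos=11: emit ID 'z' (now at pos=12)
pos=13: emit ID 'bar' (now at pos=16)
pos=17: emit ID 'foo' (now at pos=20)
DONE. 7 tokens: [ID, ID, STR, STAR, ID, ID, ID]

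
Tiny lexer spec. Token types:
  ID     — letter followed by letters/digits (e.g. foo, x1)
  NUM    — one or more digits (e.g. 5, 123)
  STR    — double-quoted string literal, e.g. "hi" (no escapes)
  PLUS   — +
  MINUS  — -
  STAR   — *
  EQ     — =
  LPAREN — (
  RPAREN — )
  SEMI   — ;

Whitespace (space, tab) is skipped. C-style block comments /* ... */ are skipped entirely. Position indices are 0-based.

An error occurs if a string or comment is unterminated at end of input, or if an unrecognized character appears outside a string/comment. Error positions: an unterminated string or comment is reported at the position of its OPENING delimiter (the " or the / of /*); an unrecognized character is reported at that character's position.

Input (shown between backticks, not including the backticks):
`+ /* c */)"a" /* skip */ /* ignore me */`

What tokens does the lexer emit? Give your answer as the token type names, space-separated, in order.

Answer: PLUS RPAREN STR

Derivation:
pos=0: emit PLUS '+'
pos=2: enter COMMENT mode (saw '/*')
exit COMMENT mode (now at pos=9)
pos=9: emit RPAREN ')'
pos=10: enter STRING mode
pos=10: emit STR "a" (now at pos=13)
pos=14: enter COMMENT mode (saw '/*')
exit COMMENT mode (now at pos=24)
pos=25: enter COMMENT mode (saw '/*')
exit COMMENT mode (now at pos=40)
DONE. 3 tokens: [PLUS, RPAREN, STR]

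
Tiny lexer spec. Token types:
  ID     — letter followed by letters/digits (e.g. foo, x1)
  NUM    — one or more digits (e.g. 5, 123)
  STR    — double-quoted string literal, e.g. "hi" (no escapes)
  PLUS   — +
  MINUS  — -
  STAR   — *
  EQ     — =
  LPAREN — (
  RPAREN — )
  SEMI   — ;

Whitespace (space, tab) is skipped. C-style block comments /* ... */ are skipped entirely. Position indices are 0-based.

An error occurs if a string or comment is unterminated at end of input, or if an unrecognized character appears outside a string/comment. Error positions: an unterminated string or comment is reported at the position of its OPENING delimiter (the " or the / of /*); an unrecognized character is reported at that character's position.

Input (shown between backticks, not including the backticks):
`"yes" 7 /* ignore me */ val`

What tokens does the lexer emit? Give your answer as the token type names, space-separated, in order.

Answer: STR NUM ID

Derivation:
pos=0: enter STRING mode
pos=0: emit STR "yes" (now at pos=5)
pos=6: emit NUM '7' (now at pos=7)
pos=8: enter COMMENT mode (saw '/*')
exit COMMENT mode (now at pos=23)
pos=24: emit ID 'val' (now at pos=27)
DONE. 3 tokens: [STR, NUM, ID]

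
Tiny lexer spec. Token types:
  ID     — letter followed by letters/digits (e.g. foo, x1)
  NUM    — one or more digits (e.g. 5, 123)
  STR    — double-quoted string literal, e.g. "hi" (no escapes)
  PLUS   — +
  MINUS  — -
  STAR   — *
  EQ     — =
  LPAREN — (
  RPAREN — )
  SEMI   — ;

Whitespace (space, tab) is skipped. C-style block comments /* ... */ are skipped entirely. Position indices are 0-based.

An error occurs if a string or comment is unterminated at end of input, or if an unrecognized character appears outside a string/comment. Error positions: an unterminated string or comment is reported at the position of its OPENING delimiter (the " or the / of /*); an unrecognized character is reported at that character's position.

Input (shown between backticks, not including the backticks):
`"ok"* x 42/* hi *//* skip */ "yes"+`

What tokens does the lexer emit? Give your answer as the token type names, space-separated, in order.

pos=0: enter STRING mode
pos=0: emit STR "ok" (now at pos=4)
pos=4: emit STAR '*'
pos=6: emit ID 'x' (now at pos=7)
pos=8: emit NUM '42' (now at pos=10)
pos=10: enter COMMENT mode (saw '/*')
exit COMMENT mode (now at pos=18)
pos=18: enter COMMENT mode (saw '/*')
exit COMMENT mode (now at pos=28)
pos=29: enter STRING mode
pos=29: emit STR "yes" (now at pos=34)
pos=34: emit PLUS '+'
DONE. 6 tokens: [STR, STAR, ID, NUM, STR, PLUS]

Answer: STR STAR ID NUM STR PLUS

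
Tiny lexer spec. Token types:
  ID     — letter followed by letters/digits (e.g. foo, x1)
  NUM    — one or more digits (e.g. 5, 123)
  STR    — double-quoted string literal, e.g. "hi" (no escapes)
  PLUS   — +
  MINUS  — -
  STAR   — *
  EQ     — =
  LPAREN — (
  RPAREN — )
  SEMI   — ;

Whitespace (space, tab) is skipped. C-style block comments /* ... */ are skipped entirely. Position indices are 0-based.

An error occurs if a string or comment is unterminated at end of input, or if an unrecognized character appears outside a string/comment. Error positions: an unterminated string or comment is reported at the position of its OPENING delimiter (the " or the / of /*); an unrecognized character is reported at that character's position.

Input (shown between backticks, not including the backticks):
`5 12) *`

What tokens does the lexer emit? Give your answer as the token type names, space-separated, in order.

pos=0: emit NUM '5' (now at pos=1)
pos=2: emit NUM '12' (now at pos=4)
pos=4: emit RPAREN ')'
pos=6: emit STAR '*'
DONE. 4 tokens: [NUM, NUM, RPAREN, STAR]

Answer: NUM NUM RPAREN STAR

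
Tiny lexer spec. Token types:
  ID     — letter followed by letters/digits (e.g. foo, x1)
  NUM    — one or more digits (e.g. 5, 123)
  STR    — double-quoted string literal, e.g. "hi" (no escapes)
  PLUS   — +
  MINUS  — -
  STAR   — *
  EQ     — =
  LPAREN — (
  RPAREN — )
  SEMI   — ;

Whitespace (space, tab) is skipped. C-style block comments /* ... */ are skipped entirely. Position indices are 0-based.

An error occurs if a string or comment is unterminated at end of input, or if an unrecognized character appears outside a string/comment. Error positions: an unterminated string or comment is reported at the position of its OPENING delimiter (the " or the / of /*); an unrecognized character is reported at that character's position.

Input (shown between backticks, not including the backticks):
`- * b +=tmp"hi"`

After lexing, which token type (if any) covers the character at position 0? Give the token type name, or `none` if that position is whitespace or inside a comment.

Answer: MINUS

Derivation:
pos=0: emit MINUS '-'
pos=2: emit STAR '*'
pos=4: emit ID 'b' (now at pos=5)
pos=6: emit PLUS '+'
pos=7: emit EQ '='
pos=8: emit ID 'tmp' (now at pos=11)
pos=11: enter STRING mode
pos=11: emit STR "hi" (now at pos=15)
DONE. 7 tokens: [MINUS, STAR, ID, PLUS, EQ, ID, STR]
Position 0: char is '-' -> MINUS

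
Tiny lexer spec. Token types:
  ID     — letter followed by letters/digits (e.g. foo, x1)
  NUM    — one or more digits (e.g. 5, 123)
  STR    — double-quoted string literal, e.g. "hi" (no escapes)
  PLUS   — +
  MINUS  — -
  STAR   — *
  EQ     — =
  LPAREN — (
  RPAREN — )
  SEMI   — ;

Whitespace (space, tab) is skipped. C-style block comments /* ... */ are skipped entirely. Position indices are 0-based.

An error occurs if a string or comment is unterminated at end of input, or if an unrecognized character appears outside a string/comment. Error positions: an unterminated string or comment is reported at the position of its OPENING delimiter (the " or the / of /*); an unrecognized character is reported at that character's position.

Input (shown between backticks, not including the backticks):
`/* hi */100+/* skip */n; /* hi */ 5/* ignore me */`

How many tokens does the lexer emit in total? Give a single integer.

pos=0: enter COMMENT mode (saw '/*')
exit COMMENT mode (now at pos=8)
pos=8: emit NUM '100' (now at pos=11)
pos=11: emit PLUS '+'
pos=12: enter COMMENT mode (saw '/*')
exit COMMENT mode (now at pos=22)
pos=22: emit ID 'n' (now at pos=23)
pos=23: emit SEMI ';'
pos=25: enter COMMENT mode (saw '/*')
exit COMMENT mode (now at pos=33)
pos=34: emit NUM '5' (now at pos=35)
pos=35: enter COMMENT mode (saw '/*')
exit COMMENT mode (now at pos=50)
DONE. 5 tokens: [NUM, PLUS, ID, SEMI, NUM]

Answer: 5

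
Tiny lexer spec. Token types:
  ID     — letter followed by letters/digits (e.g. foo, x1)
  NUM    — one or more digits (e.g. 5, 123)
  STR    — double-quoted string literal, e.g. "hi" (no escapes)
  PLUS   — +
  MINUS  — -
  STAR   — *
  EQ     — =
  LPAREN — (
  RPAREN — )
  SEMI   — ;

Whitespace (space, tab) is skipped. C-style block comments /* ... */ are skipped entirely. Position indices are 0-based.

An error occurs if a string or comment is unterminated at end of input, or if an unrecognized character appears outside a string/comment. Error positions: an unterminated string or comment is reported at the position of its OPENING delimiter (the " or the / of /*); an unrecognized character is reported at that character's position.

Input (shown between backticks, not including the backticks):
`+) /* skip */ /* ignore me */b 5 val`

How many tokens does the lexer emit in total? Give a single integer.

Answer: 5

Derivation:
pos=0: emit PLUS '+'
pos=1: emit RPAREN ')'
pos=3: enter COMMENT mode (saw '/*')
exit COMMENT mode (now at pos=13)
pos=14: enter COMMENT mode (saw '/*')
exit COMMENT mode (now at pos=29)
pos=29: emit ID 'b' (now at pos=30)
pos=31: emit NUM '5' (now at pos=32)
pos=33: emit ID 'val' (now at pos=36)
DONE. 5 tokens: [PLUS, RPAREN, ID, NUM, ID]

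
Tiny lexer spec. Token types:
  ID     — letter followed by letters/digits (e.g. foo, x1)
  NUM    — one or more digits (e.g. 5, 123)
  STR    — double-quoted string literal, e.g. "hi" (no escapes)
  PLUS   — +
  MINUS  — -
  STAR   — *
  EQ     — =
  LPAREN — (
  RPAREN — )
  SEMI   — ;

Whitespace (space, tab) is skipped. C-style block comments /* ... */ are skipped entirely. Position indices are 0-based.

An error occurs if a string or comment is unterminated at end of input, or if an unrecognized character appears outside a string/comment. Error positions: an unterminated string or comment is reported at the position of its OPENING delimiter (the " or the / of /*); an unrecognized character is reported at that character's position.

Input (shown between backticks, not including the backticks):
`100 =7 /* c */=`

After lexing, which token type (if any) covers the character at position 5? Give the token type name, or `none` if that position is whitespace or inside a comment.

Answer: NUM

Derivation:
pos=0: emit NUM '100' (now at pos=3)
pos=4: emit EQ '='
pos=5: emit NUM '7' (now at pos=6)
pos=7: enter COMMENT mode (saw '/*')
exit COMMENT mode (now at pos=14)
pos=14: emit EQ '='
DONE. 4 tokens: [NUM, EQ, NUM, EQ]
Position 5: char is '7' -> NUM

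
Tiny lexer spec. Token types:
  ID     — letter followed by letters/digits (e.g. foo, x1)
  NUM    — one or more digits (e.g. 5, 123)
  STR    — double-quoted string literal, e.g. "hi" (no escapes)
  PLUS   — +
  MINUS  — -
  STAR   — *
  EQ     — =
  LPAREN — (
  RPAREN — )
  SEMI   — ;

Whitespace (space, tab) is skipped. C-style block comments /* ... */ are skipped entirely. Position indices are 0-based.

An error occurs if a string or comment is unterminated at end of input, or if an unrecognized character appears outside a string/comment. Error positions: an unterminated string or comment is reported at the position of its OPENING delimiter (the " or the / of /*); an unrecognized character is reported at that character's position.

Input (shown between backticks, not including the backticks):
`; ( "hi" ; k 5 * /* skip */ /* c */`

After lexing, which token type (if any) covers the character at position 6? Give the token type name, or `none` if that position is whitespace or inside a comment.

pos=0: emit SEMI ';'
pos=2: emit LPAREN '('
pos=4: enter STRING mode
pos=4: emit STR "hi" (now at pos=8)
pos=9: emit SEMI ';'
pos=11: emit ID 'k' (now at pos=12)
pos=13: emit NUM '5' (now at pos=14)
pos=15: emit STAR '*'
pos=17: enter COMMENT mode (saw '/*')
exit COMMENT mode (now at pos=27)
pos=28: enter COMMENT mode (saw '/*')
exit COMMENT mode (now at pos=35)
DONE. 7 tokens: [SEMI, LPAREN, STR, SEMI, ID, NUM, STAR]
Position 6: char is 'i' -> STR

Answer: STR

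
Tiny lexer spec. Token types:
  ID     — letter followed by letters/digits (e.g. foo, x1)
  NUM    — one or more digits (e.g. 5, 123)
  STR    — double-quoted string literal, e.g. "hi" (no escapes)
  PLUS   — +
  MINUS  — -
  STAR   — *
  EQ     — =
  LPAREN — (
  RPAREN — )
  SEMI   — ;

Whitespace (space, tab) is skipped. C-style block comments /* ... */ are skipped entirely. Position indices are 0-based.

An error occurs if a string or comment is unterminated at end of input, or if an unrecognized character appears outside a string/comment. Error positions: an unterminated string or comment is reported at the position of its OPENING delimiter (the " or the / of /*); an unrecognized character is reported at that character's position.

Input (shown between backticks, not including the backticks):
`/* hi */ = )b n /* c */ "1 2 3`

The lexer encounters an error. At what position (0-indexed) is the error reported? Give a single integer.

Answer: 24

Derivation:
pos=0: enter COMMENT mode (saw '/*')
exit COMMENT mode (now at pos=8)
pos=9: emit EQ '='
pos=11: emit RPAREN ')'
pos=12: emit ID 'b' (now at pos=13)
pos=14: emit ID 'n' (now at pos=15)
pos=16: enter COMMENT mode (saw '/*')
exit COMMENT mode (now at pos=23)
pos=24: enter STRING mode
pos=24: ERROR — unterminated string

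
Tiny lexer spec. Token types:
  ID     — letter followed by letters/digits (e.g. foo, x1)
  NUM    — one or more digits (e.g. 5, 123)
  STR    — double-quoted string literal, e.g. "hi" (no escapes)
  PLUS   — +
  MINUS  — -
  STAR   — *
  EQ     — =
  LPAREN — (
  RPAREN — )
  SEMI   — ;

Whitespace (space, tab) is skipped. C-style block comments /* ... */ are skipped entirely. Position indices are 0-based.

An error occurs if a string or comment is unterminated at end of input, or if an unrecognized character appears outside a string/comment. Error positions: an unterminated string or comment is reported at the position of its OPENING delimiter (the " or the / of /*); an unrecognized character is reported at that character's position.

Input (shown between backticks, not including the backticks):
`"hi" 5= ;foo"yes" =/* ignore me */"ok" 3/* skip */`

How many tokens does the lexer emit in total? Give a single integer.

Answer: 9

Derivation:
pos=0: enter STRING mode
pos=0: emit STR "hi" (now at pos=4)
pos=5: emit NUM '5' (now at pos=6)
pos=6: emit EQ '='
pos=8: emit SEMI ';'
pos=9: emit ID 'foo' (now at pos=12)
pos=12: enter STRING mode
pos=12: emit STR "yes" (now at pos=17)
pos=18: emit EQ '='
pos=19: enter COMMENT mode (saw '/*')
exit COMMENT mode (now at pos=34)
pos=34: enter STRING mode
pos=34: emit STR "ok" (now at pos=38)
pos=39: emit NUM '3' (now at pos=40)
pos=40: enter COMMENT mode (saw '/*')
exit COMMENT mode (now at pos=50)
DONE. 9 tokens: [STR, NUM, EQ, SEMI, ID, STR, EQ, STR, NUM]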